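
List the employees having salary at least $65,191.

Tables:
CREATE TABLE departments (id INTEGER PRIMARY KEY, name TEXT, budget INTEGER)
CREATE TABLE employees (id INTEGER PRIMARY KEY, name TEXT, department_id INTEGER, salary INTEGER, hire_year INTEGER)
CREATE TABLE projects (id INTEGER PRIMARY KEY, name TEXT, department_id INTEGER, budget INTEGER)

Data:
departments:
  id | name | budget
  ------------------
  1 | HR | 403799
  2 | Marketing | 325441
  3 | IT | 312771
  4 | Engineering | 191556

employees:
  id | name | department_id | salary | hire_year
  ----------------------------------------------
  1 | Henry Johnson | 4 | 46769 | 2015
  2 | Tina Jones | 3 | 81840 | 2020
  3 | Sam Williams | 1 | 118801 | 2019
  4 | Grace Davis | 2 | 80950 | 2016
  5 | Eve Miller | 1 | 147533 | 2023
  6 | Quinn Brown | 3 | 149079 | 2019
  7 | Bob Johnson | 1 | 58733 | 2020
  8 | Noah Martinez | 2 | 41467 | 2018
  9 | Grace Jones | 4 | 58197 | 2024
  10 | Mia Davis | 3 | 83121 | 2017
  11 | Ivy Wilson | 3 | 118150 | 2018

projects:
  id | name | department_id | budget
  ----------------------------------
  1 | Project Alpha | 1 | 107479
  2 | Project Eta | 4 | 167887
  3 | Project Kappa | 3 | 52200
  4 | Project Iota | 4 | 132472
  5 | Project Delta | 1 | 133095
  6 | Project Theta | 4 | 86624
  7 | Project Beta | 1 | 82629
SELECT name, salary FROM employees WHERE salary >= 65191

Execution result:
name | salary
Tina Jones | 81840
Sam Williams | 118801
Grace Davis | 80950
Eve Miller | 147533
Quinn Brown | 149079
Mia Davis | 83121
Ivy Wilson | 118150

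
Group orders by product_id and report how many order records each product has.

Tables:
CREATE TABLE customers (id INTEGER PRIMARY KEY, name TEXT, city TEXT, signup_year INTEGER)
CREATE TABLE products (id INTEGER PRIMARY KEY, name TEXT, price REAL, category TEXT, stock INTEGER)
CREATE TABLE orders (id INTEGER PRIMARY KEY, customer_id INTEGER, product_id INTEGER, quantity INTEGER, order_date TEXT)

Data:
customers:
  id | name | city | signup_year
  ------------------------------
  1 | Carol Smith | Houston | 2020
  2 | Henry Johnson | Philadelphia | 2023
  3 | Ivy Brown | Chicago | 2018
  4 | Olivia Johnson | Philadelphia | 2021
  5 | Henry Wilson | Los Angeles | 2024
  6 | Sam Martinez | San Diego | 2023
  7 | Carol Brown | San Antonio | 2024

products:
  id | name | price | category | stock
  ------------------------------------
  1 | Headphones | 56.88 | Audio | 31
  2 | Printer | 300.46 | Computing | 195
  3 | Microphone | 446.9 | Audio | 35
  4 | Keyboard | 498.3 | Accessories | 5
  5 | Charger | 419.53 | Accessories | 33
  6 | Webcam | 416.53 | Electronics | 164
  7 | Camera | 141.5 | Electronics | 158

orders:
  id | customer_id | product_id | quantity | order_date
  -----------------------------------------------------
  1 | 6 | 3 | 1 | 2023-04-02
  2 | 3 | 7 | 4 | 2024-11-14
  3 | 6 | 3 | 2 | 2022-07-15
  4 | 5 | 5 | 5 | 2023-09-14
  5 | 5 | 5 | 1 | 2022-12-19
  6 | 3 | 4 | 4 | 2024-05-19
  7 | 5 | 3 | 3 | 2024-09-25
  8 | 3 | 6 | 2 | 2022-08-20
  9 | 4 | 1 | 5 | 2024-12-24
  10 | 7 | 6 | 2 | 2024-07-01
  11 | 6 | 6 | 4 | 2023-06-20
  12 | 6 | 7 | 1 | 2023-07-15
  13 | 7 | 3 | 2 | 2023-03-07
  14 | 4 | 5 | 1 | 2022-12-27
SELECT product_id, COUNT(*) AS order_count FROM orders GROUP BY product_id

Execution result:
product_id | order_count
1 | 1
3 | 4
4 | 1
5 | 3
6 | 3
7 | 2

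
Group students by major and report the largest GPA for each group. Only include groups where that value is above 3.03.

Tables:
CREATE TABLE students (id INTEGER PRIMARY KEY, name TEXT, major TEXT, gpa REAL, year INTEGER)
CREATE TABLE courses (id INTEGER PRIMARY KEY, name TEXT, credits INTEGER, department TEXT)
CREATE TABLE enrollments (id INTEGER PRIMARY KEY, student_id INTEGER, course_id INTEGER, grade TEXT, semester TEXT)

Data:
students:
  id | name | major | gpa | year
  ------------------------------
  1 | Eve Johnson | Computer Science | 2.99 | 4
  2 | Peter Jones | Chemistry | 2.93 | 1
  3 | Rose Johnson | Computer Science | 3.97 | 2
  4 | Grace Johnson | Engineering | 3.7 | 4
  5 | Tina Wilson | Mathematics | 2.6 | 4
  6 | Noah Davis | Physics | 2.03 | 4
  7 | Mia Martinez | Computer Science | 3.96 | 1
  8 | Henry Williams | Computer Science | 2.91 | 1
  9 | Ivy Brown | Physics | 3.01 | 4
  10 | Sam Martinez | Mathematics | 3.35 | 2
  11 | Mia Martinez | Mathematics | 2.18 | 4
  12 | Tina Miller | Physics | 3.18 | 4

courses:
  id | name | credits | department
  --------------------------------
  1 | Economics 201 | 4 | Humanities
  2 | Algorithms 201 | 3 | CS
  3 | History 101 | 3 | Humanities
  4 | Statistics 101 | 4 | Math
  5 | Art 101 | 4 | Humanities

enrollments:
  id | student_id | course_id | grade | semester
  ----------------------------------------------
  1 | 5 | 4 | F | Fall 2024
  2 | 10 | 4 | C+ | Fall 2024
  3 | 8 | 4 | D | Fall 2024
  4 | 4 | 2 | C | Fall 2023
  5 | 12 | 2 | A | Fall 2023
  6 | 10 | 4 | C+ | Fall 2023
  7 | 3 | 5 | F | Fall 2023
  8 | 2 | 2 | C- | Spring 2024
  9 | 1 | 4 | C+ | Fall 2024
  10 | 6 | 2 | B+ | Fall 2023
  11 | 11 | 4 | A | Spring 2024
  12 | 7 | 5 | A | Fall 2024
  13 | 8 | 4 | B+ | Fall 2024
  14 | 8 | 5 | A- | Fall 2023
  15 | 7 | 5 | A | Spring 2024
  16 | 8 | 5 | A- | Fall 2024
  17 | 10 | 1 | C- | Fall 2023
SELECT major, MAX(gpa) AS max_gpa FROM students GROUP BY major HAVING MAX(gpa) > 3.03

Execution result:
major | max_gpa
Computer Science | 3.97
Engineering | 3.70
Mathematics | 3.35
Physics | 3.18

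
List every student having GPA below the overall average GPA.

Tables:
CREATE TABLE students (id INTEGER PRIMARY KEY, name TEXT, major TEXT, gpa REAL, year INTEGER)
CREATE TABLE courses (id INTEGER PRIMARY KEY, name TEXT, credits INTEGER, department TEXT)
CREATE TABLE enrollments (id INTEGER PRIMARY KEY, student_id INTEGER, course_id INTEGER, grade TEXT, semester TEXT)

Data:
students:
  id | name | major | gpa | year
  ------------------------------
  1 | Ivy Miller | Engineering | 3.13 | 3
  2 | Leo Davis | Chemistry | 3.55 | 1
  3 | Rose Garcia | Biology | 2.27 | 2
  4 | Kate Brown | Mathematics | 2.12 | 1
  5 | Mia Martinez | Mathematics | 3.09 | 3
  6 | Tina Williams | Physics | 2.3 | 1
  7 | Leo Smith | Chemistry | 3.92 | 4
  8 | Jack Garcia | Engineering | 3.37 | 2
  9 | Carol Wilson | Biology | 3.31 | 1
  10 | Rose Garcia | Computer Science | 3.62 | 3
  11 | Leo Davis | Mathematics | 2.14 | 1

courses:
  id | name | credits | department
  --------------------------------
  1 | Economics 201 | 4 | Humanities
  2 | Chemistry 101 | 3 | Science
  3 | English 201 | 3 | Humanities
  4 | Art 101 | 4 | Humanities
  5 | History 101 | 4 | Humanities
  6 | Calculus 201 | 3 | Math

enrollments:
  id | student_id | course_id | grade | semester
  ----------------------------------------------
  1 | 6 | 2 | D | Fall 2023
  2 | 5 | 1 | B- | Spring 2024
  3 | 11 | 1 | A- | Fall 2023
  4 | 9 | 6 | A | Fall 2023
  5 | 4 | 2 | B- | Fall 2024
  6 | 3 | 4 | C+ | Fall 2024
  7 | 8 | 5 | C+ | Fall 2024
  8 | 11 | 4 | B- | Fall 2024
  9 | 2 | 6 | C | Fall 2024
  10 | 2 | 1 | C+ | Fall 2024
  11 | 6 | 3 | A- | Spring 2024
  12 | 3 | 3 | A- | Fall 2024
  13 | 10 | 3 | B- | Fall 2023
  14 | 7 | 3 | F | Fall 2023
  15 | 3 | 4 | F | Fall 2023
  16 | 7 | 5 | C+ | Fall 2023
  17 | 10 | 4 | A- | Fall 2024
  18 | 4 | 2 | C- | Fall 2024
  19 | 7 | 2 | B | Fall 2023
SELECT name, gpa FROM students WHERE gpa < (SELECT AVG(gpa) FROM students)

Execution result:
name | gpa
Rose Garcia | 2.27
Kate Brown | 2.12
Tina Williams | 2.30
Leo Davis | 2.14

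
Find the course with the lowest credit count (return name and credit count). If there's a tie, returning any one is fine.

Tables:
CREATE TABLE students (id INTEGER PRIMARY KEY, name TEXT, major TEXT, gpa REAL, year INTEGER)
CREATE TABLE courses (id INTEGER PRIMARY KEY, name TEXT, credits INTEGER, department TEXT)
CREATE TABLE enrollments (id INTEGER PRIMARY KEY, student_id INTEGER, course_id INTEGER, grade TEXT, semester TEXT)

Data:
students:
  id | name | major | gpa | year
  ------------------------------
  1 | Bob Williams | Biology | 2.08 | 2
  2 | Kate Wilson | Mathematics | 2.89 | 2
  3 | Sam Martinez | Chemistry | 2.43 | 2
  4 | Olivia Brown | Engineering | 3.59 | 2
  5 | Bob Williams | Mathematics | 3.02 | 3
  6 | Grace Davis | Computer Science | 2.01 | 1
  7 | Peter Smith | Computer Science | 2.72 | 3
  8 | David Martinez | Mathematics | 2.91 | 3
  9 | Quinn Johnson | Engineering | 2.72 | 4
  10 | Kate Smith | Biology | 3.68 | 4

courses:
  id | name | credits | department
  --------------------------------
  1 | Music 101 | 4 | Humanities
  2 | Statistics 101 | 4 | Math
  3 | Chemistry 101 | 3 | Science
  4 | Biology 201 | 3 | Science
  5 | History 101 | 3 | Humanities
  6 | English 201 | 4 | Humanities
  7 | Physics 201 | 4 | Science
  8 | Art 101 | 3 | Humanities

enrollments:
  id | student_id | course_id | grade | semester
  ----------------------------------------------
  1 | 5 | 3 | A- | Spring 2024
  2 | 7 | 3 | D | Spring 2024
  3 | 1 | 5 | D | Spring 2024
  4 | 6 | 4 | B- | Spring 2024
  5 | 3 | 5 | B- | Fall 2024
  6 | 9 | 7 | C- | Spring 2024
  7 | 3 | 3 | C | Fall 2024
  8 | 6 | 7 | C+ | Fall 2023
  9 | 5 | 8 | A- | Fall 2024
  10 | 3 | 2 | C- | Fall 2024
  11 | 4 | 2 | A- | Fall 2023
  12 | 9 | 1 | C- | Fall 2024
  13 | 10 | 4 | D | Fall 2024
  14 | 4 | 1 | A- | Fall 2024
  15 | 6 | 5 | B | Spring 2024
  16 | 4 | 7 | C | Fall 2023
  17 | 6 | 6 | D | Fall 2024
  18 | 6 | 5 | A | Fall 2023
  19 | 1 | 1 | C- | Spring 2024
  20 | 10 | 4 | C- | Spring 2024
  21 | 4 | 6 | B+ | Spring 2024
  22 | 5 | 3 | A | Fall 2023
SELECT name, credits FROM courses ORDER BY credits ASC LIMIT 1

Execution result:
name | credits
Chemistry 101 | 3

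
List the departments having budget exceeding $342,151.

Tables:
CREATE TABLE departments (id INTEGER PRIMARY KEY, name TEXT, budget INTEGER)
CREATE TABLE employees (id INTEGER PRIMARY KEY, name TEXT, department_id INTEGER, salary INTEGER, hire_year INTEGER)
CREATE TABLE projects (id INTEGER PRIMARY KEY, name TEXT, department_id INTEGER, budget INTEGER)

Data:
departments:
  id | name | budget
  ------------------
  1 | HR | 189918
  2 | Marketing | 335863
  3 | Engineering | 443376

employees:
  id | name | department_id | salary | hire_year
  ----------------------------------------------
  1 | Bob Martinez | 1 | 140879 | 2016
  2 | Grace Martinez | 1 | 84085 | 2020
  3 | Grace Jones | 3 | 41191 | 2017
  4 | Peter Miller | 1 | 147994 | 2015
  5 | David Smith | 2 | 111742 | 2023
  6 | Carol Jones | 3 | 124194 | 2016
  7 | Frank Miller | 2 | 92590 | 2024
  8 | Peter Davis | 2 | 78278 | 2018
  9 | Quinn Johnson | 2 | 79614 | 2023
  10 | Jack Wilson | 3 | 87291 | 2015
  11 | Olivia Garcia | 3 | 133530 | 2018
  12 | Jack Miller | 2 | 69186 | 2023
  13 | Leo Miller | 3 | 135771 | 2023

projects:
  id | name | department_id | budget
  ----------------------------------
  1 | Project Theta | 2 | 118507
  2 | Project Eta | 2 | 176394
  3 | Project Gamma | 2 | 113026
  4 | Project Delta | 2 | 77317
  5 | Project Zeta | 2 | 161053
SELECT name, budget FROM departments WHERE budget > 342151

Execution result:
name | budget
Engineering | 443376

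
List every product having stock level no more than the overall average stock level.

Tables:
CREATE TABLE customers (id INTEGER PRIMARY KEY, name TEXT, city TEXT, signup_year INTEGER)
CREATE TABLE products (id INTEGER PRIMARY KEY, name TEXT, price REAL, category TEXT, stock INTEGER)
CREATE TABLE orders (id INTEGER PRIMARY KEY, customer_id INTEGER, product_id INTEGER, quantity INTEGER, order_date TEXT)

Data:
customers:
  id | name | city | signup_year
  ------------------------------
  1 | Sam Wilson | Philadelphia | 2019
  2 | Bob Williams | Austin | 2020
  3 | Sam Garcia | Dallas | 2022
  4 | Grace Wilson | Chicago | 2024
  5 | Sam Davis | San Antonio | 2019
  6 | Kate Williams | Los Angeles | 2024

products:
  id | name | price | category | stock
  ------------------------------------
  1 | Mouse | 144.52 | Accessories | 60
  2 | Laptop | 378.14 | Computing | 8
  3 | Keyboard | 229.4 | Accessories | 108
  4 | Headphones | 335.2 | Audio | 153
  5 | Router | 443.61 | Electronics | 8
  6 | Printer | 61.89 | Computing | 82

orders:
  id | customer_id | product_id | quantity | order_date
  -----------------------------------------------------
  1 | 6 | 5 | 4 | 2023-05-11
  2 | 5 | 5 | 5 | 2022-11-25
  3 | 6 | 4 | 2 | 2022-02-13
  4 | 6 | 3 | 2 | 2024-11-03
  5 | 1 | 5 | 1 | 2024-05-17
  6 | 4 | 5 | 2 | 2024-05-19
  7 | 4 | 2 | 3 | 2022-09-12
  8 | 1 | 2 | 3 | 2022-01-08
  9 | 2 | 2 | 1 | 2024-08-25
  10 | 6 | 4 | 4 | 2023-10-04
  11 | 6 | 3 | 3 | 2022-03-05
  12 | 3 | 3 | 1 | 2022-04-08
SELECT name, stock FROM products WHERE stock <= (SELECT AVG(stock) FROM products)

Execution result:
name | stock
Mouse | 60
Laptop | 8
Router | 8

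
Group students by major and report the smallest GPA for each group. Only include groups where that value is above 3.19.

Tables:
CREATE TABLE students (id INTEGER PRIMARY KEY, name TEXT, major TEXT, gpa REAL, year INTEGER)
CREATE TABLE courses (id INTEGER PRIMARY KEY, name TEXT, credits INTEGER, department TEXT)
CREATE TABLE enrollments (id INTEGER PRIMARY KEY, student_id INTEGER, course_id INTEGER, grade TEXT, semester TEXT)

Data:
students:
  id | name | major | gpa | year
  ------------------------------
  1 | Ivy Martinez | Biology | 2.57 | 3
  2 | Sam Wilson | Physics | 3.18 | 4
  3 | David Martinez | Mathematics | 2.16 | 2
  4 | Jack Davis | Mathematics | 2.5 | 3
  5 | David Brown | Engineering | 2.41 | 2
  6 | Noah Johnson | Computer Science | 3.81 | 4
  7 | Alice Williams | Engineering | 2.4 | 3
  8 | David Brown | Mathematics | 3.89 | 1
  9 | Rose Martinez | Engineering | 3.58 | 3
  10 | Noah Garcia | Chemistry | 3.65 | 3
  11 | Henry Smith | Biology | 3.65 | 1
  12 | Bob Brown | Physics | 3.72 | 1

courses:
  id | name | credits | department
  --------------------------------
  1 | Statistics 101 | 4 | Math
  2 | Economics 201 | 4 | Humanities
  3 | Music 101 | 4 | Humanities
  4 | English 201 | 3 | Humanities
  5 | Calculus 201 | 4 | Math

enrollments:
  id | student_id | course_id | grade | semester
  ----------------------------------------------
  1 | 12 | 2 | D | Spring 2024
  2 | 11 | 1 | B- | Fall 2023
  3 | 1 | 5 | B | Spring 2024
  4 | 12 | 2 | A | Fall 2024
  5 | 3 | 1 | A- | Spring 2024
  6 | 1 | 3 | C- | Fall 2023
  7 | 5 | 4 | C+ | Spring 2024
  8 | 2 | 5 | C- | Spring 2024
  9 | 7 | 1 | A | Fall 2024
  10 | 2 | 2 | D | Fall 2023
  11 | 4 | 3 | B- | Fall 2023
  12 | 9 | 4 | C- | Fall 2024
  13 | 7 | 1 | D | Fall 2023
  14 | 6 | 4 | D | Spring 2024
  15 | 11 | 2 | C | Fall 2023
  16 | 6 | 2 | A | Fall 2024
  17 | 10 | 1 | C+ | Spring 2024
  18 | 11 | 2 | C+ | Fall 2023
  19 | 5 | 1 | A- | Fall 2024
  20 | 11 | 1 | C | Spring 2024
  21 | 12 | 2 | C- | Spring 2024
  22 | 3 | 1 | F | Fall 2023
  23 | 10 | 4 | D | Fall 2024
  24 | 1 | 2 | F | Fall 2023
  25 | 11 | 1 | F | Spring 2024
SELECT major, MIN(gpa) AS min_gpa FROM students GROUP BY major HAVING MIN(gpa) > 3.19

Execution result:
major | min_gpa
Chemistry | 3.65
Computer Science | 3.81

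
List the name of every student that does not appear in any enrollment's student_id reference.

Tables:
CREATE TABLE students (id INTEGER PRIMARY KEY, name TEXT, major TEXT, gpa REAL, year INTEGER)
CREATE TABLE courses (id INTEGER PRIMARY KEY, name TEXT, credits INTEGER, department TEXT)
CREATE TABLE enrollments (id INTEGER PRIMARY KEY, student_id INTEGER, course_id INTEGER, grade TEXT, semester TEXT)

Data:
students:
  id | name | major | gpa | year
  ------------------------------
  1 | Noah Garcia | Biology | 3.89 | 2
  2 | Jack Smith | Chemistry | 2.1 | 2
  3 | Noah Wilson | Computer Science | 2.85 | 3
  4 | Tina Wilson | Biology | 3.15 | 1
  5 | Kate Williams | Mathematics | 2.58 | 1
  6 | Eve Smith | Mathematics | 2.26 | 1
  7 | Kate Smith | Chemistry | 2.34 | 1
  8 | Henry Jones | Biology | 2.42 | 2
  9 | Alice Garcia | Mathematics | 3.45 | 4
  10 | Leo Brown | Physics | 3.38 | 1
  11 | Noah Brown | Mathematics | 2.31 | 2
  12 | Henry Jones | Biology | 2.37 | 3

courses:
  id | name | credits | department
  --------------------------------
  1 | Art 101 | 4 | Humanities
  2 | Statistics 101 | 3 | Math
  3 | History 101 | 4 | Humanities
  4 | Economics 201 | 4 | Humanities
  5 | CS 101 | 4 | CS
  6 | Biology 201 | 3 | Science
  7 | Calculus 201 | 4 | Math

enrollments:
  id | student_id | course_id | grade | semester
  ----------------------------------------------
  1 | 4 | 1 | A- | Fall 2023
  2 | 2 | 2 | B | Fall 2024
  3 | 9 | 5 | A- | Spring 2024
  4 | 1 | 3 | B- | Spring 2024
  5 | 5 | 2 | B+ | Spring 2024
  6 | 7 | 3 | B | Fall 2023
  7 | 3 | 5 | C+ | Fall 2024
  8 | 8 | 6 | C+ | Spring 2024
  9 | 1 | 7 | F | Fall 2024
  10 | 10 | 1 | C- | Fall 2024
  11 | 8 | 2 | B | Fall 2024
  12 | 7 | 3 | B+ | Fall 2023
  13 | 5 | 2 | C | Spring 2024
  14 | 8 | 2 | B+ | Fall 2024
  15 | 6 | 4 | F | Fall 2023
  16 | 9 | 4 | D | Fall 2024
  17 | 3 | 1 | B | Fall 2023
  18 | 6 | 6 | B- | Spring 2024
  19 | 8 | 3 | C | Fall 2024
SELECT p.name FROM students p LEFT JOIN enrollments c ON c.student_id = p.id WHERE c.id IS NULL

Execution result:
name
Noah Brown
Henry Jones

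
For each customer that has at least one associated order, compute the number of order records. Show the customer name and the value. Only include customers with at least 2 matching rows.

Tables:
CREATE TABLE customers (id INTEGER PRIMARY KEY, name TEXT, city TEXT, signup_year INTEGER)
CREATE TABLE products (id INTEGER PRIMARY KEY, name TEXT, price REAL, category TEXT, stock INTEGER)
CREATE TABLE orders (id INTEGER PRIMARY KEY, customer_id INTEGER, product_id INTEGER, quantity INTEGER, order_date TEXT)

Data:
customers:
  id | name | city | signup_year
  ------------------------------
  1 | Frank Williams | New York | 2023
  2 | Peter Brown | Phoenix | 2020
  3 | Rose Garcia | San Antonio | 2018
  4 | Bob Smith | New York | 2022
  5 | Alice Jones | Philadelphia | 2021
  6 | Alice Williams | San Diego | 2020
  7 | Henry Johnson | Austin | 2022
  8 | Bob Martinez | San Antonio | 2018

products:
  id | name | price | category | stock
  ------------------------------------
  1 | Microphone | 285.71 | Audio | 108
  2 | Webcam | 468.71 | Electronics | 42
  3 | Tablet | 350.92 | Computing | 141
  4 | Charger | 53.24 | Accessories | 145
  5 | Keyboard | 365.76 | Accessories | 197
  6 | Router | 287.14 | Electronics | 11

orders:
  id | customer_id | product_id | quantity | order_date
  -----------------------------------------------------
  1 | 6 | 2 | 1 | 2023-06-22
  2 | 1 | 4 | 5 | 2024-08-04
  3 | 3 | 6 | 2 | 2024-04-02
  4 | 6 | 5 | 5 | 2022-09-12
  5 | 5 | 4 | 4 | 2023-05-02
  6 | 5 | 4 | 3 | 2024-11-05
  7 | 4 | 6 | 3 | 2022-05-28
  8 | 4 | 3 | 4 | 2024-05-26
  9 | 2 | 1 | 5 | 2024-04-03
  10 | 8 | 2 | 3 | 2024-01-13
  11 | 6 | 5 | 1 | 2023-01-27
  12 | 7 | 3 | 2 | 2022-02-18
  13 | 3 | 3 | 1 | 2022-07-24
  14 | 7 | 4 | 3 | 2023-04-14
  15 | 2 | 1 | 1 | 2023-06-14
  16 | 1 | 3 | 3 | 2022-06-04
SELECT p.name, COUNT(*) AS n FROM orders c JOIN customers p ON c.customer_id = p.id GROUP BY p.id, p.name HAVING COUNT(*) >= 2

Execution result:
name | n
Frank Williams | 2
Peter Brown | 2
Rose Garcia | 2
Bob Smith | 2
Alice Jones | 2
Alice Williams | 3
Henry Johnson | 2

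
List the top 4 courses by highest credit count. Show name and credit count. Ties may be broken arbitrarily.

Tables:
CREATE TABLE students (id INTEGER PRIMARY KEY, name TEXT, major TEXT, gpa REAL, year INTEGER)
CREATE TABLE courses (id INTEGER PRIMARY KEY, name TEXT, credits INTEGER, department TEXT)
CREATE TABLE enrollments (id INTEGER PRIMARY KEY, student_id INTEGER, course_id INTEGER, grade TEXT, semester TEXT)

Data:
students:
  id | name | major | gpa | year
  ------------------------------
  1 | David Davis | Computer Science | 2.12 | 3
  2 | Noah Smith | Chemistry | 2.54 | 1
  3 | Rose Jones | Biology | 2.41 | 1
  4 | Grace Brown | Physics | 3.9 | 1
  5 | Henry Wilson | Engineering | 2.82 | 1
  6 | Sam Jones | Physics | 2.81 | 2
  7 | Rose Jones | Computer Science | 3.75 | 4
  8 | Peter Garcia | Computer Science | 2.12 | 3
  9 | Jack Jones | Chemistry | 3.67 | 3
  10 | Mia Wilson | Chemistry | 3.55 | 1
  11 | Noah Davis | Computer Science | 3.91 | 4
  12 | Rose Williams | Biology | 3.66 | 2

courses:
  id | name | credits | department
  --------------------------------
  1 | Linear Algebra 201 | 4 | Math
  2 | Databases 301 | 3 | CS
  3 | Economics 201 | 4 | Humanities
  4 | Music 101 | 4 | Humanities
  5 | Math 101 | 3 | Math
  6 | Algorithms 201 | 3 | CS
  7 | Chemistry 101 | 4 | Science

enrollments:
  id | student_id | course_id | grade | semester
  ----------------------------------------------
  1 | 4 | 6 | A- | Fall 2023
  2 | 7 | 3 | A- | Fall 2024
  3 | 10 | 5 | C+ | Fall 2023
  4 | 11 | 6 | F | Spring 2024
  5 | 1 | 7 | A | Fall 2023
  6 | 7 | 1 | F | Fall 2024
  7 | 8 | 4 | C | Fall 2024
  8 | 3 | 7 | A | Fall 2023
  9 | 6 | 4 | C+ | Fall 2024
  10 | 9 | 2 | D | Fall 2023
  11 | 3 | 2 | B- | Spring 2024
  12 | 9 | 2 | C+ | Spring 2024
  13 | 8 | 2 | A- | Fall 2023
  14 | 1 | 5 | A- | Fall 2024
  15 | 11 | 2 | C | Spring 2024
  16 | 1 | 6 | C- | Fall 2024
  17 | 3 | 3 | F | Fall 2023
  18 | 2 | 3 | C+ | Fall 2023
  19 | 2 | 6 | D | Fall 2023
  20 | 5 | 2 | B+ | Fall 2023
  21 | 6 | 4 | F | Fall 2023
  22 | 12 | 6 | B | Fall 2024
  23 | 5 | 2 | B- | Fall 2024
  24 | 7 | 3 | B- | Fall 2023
SELECT name, credits FROM courses ORDER BY credits DESC LIMIT 4

Execution result:
name | credits
Linear Algebra 201 | 4
Economics 201 | 4
Music 101 | 4
Chemistry 101 | 4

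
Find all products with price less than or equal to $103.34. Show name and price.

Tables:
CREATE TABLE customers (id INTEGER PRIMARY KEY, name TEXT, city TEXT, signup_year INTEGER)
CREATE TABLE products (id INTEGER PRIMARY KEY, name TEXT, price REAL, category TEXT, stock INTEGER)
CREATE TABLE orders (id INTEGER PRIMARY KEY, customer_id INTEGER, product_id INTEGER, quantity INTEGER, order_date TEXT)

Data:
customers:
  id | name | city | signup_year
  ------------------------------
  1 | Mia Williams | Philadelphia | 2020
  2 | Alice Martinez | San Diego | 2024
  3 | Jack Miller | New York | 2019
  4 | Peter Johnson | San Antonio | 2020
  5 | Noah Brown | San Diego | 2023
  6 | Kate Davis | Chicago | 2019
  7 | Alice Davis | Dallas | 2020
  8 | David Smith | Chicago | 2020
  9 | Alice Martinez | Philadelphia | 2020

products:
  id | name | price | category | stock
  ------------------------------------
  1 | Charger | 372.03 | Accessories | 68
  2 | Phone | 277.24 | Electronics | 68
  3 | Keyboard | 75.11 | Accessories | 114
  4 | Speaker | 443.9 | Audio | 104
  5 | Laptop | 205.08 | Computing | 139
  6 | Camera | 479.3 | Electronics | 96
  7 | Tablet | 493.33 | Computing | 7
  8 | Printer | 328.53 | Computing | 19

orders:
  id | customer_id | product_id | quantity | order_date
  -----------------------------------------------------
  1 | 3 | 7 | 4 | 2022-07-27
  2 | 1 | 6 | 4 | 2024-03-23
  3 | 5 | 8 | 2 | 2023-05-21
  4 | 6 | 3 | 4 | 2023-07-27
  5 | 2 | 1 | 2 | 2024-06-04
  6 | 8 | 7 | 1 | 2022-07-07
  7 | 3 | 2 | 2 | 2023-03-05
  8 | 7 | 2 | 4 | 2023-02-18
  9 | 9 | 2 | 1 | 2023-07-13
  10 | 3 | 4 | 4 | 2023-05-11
SELECT name, price FROM products WHERE price <= 103.34

Execution result:
name | price
Keyboard | 75.11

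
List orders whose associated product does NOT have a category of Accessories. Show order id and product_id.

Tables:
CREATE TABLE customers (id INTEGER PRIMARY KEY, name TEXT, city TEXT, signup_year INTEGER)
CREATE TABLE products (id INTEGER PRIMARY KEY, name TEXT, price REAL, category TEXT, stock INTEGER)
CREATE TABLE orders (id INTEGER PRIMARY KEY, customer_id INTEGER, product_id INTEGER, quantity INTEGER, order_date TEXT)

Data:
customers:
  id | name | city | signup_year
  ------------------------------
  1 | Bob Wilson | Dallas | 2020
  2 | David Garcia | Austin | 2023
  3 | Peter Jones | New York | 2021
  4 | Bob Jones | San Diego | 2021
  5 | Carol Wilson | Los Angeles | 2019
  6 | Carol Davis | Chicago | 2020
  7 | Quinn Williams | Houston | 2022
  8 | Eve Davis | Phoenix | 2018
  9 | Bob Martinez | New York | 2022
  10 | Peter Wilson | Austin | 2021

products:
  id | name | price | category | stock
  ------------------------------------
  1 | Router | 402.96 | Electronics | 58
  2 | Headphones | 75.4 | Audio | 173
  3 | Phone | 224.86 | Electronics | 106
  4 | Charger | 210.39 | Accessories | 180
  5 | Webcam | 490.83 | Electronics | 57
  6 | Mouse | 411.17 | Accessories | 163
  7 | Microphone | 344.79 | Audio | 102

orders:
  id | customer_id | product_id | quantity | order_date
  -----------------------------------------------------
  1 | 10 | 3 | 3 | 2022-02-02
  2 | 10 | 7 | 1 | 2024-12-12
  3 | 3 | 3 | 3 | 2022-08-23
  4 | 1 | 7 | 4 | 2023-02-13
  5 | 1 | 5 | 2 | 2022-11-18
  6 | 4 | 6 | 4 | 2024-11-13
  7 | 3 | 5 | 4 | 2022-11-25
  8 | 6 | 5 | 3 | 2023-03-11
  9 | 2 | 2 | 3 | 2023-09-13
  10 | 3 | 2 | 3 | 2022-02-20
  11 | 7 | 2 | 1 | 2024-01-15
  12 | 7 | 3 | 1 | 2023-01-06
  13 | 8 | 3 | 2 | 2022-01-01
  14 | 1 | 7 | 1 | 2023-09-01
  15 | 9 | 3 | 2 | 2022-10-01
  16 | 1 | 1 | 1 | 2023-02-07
SELECT id, product_id FROM orders WHERE product_id NOT IN (SELECT id FROM products WHERE category = 'Accessories')

Execution result:
id | product_id
1 | 3
2 | 7
3 | 3
4 | 7
5 | 5
7 | 5
8 | 5
9 | 2
10 | 2
11 | 2
12 | 3
13 | 3
14 | 7
15 | 3
16 | 1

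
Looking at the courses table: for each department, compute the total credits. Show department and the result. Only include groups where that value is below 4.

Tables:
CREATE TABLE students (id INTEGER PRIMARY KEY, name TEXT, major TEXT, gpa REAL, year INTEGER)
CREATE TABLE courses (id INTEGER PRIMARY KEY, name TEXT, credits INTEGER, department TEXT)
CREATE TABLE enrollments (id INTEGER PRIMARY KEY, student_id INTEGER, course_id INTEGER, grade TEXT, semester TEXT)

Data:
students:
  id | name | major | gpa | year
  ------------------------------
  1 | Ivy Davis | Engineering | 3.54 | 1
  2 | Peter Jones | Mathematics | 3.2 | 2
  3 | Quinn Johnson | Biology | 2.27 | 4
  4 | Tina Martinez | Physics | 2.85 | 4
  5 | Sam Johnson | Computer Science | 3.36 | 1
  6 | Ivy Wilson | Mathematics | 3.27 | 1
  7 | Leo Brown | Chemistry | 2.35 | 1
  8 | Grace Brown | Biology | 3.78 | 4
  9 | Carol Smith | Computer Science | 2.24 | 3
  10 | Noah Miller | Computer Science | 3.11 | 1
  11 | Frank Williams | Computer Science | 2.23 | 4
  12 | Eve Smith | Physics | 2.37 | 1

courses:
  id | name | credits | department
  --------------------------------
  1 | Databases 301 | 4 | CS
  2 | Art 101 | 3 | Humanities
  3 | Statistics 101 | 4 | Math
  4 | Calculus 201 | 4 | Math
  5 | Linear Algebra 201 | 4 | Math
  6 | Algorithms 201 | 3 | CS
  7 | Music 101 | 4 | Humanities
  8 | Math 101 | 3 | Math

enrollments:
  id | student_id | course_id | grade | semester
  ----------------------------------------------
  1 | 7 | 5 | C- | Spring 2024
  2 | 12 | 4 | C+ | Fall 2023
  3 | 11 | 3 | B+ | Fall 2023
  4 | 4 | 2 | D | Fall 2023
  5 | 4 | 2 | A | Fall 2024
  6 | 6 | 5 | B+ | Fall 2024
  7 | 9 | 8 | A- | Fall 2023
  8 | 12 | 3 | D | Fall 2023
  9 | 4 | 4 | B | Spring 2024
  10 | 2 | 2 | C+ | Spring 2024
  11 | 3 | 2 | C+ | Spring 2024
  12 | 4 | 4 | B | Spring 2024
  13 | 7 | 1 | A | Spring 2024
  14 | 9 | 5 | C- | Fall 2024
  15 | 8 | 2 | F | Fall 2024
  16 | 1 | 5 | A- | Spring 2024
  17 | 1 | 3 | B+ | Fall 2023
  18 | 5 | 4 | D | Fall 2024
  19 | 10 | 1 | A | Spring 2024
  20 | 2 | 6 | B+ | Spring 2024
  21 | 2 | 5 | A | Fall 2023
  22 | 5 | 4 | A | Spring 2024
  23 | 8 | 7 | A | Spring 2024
SELECT department, SUM(credits) AS sum_credits FROM courses GROUP BY department HAVING SUM(credits) < 4

Execution result:
(no rows)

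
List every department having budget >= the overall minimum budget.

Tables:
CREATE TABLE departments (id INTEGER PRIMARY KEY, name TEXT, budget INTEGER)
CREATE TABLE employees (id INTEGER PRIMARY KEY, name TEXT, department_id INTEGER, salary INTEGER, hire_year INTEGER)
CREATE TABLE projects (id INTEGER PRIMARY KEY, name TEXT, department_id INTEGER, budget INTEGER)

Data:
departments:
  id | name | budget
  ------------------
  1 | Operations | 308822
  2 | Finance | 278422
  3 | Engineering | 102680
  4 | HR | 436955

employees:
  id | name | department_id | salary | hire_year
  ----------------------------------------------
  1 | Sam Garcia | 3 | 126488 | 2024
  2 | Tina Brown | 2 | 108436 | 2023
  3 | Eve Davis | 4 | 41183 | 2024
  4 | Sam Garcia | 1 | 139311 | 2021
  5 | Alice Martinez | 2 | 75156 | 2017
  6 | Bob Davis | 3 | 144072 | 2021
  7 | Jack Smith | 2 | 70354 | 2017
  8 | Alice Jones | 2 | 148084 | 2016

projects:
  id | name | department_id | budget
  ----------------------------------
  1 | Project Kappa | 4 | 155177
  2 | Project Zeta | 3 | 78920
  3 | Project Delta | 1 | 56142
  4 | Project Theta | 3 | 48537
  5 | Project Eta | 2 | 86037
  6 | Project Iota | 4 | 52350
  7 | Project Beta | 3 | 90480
SELECT name, budget FROM departments WHERE budget >= (SELECT MIN(budget) FROM departments)

Execution result:
name | budget
Operations | 308822
Finance | 278422
Engineering | 102680
HR | 436955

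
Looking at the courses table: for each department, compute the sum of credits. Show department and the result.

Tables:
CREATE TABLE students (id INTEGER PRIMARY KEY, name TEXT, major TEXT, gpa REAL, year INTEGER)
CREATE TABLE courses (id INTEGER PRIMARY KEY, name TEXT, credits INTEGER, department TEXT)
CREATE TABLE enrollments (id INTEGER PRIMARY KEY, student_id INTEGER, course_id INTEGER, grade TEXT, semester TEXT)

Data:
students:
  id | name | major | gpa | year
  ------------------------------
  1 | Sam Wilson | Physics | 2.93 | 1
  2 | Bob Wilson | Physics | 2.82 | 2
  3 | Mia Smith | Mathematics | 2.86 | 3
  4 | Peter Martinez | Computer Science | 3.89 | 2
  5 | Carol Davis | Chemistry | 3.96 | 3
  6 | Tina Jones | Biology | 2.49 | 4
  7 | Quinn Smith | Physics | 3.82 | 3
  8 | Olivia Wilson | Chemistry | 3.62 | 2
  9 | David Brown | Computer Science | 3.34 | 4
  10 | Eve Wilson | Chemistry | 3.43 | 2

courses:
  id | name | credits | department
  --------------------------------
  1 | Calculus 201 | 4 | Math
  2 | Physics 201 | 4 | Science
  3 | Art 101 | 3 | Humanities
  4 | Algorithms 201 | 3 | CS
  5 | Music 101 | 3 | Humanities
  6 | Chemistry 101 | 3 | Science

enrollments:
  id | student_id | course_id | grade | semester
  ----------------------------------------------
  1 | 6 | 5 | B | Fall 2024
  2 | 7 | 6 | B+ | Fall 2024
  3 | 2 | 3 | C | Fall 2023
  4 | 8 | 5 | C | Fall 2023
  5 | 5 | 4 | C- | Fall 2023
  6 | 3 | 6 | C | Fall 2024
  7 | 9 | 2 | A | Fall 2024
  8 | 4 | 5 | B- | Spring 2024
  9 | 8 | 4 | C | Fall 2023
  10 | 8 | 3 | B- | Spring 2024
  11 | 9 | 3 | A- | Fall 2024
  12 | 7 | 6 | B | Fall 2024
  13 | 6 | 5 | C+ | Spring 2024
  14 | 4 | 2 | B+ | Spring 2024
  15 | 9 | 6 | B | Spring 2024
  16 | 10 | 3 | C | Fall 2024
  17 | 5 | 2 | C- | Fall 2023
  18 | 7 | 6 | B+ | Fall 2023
SELECT department, SUM(credits) AS sum_credits FROM courses GROUP BY department

Execution result:
department | sum_credits
CS | 3
Humanities | 6
Math | 4
Science | 7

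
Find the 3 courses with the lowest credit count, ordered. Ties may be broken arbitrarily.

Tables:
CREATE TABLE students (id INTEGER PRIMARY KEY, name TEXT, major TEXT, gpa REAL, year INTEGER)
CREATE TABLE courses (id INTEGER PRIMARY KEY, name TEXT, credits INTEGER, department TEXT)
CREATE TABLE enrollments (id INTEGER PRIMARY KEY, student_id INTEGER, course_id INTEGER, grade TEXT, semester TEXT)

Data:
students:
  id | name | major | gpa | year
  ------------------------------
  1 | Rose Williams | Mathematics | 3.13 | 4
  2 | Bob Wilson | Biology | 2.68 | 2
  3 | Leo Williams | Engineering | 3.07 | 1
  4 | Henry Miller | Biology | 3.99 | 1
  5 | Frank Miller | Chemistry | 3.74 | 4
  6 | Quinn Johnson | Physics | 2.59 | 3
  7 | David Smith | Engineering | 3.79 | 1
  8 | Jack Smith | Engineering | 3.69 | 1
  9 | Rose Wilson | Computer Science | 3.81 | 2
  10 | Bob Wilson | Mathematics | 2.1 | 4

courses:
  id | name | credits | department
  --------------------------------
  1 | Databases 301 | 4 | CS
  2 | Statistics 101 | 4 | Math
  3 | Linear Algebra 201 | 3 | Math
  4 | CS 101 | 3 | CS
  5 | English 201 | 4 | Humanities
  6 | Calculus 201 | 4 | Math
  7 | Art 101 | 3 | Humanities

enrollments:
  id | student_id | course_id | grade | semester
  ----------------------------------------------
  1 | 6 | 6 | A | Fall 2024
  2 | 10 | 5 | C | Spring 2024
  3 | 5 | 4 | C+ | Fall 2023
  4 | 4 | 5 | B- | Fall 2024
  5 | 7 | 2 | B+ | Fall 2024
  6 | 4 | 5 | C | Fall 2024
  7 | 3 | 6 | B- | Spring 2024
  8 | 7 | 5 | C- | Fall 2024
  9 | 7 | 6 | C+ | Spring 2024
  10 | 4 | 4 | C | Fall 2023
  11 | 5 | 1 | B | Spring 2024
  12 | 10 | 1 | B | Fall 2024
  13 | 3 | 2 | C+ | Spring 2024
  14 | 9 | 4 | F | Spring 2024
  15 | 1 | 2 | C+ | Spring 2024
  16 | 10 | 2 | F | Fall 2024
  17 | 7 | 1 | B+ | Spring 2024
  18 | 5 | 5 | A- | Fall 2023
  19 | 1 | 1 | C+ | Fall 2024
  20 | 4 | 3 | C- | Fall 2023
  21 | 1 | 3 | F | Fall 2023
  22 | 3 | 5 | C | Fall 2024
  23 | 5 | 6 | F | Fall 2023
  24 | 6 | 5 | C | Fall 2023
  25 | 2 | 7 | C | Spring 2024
SELECT name, credits FROM courses ORDER BY credits ASC LIMIT 3

Execution result:
name | credits
Linear Algebra 201 | 3
CS 101 | 3
Art 101 | 3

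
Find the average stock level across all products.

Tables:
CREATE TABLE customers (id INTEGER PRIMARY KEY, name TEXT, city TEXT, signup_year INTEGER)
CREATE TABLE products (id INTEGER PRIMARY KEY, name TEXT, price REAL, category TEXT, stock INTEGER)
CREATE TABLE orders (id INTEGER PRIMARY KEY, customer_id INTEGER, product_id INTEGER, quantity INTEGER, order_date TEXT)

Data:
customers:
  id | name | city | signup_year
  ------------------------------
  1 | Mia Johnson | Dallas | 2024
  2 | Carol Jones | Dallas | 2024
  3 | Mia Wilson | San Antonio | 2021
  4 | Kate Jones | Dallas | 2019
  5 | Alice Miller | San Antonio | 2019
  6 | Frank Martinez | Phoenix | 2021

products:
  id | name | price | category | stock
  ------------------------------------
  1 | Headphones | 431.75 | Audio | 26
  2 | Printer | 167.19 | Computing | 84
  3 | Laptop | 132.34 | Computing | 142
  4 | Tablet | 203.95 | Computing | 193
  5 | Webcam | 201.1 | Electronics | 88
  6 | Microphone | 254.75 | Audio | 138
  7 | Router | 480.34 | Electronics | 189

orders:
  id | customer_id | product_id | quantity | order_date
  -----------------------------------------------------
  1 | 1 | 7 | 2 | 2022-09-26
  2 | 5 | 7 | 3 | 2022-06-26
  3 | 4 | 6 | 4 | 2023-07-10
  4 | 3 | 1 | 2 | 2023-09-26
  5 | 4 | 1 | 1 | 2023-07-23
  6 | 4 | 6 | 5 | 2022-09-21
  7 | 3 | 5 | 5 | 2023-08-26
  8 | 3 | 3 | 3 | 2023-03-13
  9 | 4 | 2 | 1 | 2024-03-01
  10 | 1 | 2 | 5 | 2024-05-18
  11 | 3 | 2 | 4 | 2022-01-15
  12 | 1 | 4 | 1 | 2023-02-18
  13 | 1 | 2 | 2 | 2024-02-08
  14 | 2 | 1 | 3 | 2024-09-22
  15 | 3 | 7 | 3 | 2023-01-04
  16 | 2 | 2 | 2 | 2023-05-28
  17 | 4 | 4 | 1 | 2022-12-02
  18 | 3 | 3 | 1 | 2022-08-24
SELECT AVG(stock) FROM products

Execution result:
122.86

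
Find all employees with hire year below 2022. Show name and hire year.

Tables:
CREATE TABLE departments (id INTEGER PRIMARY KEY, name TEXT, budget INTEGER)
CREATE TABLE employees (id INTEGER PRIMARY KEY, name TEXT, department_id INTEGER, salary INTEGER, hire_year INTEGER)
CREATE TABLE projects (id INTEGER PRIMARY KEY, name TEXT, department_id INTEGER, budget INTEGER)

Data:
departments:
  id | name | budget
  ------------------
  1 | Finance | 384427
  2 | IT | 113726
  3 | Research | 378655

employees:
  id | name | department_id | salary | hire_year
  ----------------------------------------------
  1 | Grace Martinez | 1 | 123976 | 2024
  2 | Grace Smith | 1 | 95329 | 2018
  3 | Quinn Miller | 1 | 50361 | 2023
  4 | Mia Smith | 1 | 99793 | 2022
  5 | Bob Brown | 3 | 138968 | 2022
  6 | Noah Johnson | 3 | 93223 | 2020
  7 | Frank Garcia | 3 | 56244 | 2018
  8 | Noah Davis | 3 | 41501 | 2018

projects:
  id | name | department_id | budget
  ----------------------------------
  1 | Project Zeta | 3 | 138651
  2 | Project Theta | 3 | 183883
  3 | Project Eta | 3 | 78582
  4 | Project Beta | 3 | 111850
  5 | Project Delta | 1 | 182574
SELECT name, hire_year FROM employees WHERE hire_year < 2022

Execution result:
name | hire_year
Grace Smith | 2018
Noah Johnson | 2020
Frank Garcia | 2018
Noah Davis | 2018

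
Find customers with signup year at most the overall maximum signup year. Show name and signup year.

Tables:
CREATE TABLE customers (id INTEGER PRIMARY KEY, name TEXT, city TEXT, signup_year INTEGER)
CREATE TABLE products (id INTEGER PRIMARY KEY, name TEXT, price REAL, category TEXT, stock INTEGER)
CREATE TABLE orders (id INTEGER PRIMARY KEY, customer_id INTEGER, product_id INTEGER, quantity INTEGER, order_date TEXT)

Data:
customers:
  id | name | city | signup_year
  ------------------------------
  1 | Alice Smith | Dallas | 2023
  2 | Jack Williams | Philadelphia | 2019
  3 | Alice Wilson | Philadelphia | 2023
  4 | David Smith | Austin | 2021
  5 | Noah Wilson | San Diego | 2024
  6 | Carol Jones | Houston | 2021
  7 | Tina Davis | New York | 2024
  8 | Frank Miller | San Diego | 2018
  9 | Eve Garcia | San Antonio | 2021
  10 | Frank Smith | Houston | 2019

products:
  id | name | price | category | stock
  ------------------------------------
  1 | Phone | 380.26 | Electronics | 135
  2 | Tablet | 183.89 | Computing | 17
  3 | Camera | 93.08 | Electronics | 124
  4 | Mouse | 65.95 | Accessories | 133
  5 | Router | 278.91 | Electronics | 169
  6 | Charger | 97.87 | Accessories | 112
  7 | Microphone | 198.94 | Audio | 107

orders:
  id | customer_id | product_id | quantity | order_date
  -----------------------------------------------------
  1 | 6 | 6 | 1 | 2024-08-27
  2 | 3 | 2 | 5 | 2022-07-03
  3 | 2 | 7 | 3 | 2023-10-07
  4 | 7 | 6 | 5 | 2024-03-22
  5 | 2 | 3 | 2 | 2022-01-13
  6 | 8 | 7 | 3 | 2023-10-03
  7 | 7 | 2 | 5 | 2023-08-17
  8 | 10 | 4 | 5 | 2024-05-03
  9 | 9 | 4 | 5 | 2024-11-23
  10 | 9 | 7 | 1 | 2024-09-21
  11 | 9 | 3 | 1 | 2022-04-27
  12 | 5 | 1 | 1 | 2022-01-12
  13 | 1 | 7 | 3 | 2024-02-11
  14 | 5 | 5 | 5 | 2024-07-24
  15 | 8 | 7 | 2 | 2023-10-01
SELECT name, signup_year FROM customers WHERE signup_year <= (SELECT MAX(signup_year) FROM customers)

Execution result:
name | signup_year
Alice Smith | 2023
Jack Williams | 2019
Alice Wilson | 2023
David Smith | 2021
Noah Wilson | 2024
Carol Jones | 2021
Tina Davis | 2024
Frank Miller | 2018
Eve Garcia | 2021
Frank Smith | 2019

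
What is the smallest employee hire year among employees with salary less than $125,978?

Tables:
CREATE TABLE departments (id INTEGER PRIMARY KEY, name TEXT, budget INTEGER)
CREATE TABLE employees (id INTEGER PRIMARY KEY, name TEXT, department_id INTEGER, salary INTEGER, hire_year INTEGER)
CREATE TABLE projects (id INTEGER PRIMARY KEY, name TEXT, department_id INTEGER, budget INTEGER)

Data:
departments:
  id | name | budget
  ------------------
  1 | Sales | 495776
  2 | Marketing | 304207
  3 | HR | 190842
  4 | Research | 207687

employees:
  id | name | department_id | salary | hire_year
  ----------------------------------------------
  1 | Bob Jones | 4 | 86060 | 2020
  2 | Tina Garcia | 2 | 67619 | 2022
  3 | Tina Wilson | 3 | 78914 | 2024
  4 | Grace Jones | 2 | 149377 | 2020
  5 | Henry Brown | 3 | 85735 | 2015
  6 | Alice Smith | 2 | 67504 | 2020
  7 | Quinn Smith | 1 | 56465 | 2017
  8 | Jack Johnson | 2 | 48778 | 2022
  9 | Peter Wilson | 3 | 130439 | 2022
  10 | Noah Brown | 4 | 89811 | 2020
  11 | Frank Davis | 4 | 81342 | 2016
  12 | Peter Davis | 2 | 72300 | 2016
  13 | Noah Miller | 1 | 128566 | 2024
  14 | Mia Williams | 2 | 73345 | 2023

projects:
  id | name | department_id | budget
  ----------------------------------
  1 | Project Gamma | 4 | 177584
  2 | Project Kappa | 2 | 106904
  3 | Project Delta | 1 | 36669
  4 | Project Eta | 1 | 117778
SELECT MIN(hire_year) FROM employees WHERE salary < 125978

Execution result:
2015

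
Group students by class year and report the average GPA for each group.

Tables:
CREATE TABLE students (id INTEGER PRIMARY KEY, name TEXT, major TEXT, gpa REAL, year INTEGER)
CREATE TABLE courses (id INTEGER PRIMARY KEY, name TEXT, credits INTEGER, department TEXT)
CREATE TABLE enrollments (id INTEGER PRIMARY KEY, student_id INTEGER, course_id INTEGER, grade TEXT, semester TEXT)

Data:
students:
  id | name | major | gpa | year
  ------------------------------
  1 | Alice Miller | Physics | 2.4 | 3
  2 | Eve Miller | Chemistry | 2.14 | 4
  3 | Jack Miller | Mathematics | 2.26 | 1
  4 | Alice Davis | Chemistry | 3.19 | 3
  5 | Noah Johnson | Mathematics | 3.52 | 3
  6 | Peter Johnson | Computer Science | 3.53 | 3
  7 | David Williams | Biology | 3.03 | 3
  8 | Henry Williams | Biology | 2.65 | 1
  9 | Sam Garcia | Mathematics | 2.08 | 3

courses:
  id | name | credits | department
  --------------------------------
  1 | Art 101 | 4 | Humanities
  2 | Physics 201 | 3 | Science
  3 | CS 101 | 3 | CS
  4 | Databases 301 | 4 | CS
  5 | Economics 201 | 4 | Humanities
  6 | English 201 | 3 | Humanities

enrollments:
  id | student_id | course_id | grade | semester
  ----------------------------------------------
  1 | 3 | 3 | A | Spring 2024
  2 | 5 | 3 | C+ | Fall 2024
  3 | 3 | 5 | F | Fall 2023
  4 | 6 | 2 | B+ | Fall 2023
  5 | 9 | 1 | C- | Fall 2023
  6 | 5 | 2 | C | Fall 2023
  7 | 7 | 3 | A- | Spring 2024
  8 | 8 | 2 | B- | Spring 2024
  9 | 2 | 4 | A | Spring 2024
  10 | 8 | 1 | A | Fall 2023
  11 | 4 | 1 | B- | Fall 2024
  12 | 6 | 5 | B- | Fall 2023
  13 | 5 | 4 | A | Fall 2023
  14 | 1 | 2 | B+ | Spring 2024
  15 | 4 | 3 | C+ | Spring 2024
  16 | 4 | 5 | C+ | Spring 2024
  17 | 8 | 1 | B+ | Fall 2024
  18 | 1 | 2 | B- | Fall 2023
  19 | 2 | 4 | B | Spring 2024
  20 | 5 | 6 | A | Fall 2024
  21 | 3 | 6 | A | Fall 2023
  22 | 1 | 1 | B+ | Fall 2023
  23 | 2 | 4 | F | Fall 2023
SELECT year, AVG(gpa) AS avg_gpa FROM students GROUP BY year

Execution result:
year | avg_gpa
1 | 2.46
3 | 2.96
4 | 2.14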